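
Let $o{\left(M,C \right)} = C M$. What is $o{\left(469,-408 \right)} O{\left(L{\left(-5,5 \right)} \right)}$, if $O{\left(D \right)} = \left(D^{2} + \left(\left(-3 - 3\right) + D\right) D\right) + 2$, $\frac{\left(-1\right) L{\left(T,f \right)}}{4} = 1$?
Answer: $-11098416$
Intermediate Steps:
$L{\left(T,f \right)} = -4$ ($L{\left(T,f \right)} = \left(-4\right) 1 = -4$)
$O{\left(D \right)} = 2 + D^{2} + D \left(-6 + D\right)$ ($O{\left(D \right)} = \left(D^{2} + \left(-6 + D\right) D\right) + 2 = \left(D^{2} + D \left(-6 + D\right)\right) + 2 = 2 + D^{2} + D \left(-6 + D\right)$)
$o{\left(469,-408 \right)} O{\left(L{\left(-5,5 \right)} \right)} = \left(-408\right) 469 \left(2 - -24 + 2 \left(-4\right)^{2}\right) = - 191352 \left(2 + 24 + 2 \cdot 16\right) = - 191352 \left(2 + 24 + 32\right) = \left(-191352\right) 58 = -11098416$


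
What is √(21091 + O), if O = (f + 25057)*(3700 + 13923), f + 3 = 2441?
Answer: 2*√121141369 ≈ 22013.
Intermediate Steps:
f = 2438 (f = -3 + 2441 = 2438)
O = 484544385 (O = (2438 + 25057)*(3700 + 13923) = 27495*17623 = 484544385)
√(21091 + O) = √(21091 + 484544385) = √484565476 = 2*√121141369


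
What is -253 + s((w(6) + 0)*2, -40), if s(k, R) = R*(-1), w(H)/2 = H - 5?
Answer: -213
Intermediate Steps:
w(H) = -10 + 2*H (w(H) = 2*(H - 5) = 2*(-5 + H) = -10 + 2*H)
s(k, R) = -R
-253 + s((w(6) + 0)*2, -40) = -253 - 1*(-40) = -253 + 40 = -213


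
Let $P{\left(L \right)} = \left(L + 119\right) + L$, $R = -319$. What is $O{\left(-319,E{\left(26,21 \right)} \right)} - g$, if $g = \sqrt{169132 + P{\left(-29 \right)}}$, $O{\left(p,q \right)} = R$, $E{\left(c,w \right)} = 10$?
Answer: $-319 - \sqrt{169193} \approx -730.33$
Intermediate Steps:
$P{\left(L \right)} = 119 + 2 L$ ($P{\left(L \right)} = \left(119 + L\right) + L = 119 + 2 L$)
$O{\left(p,q \right)} = -319$
$g = \sqrt{169193}$ ($g = \sqrt{169132 + \left(119 + 2 \left(-29\right)\right)} = \sqrt{169132 + \left(119 - 58\right)} = \sqrt{169132 + 61} = \sqrt{169193} \approx 411.33$)
$O{\left(-319,E{\left(26,21 \right)} \right)} - g = -319 - \sqrt{169193}$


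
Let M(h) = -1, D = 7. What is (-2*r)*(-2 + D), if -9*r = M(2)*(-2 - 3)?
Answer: 50/9 ≈ 5.5556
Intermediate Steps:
r = -5/9 (r = -(-1)*(-2 - 3)/9 = -(-1)*(-5)/9 = -⅑*5 = -5/9 ≈ -0.55556)
(-2*r)*(-2 + D) = (-2*(-5/9))*(-2 + 7) = (10/9)*5 = 50/9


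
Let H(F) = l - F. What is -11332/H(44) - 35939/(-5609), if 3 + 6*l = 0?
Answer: 130320947/499201 ≈ 261.06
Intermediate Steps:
l = -1/2 (l = -1/2 + (1/6)*0 = -1/2 + 0 = -1/2 ≈ -0.50000)
H(F) = -1/2 - F
-11332/H(44) - 35939/(-5609) = -11332/(-1/2 - 1*44) - 35939/(-5609) = -11332/(-1/2 - 44) - 35939*(-1/5609) = -11332/(-89/2) + 35939/5609 = -11332*(-2/89) + 35939/5609 = 22664/89 + 35939/5609 = 130320947/499201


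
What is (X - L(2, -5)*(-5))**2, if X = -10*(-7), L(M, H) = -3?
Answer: 3025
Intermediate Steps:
X = 70
(X - L(2, -5)*(-5))**2 = (70 - 1*(-3)*(-5))**2 = (70 + 3*(-5))**2 = (70 - 15)**2 = 55**2 = 3025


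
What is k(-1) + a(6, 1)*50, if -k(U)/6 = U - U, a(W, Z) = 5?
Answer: 250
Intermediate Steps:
k(U) = 0 (k(U) = -6*(U - U) = -6*0 = 0)
k(-1) + a(6, 1)*50 = 0 + 5*50 = 0 + 250 = 250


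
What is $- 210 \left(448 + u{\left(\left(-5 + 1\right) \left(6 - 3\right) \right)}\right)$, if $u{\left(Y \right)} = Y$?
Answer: $-91560$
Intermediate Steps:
$- 210 \left(448 + u{\left(\left(-5 + 1\right) \left(6 - 3\right) \right)}\right) = - 210 \left(448 + \left(-5 + 1\right) \left(6 - 3\right)\right) = - 210 \left(448 - 12\right) = \left(-210\right) 436 = -91560$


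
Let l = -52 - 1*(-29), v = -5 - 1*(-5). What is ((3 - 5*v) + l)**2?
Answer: 400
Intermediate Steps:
v = 0 (v = -5 + 5 = 0)
l = -23 (l = -52 + 29 = -23)
((3 - 5*v) + l)**2 = ((3 - 5*0) - 23)**2 = ((3 + 0) - 23)**2 = (3 - 23)**2 = (-20)**2 = 400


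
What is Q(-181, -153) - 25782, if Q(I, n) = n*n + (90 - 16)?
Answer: -2299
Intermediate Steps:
Q(I, n) = 74 + n² (Q(I, n) = n² + 74 = 74 + n²)
Q(-181, -153) - 25782 = (74 + (-153)²) - 25782 = (74 + 23409) - 25782 = 23483 - 25782 = -2299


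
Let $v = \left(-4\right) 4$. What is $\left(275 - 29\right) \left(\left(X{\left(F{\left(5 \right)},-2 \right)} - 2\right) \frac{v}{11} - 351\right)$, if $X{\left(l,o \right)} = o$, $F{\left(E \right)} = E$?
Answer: $- \frac{934062}{11} \approx -84915.0$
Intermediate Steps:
$v = -16$
$\left(275 - 29\right) \left(\left(X{\left(F{\left(5 \right)},-2 \right)} - 2\right) \frac{v}{11} - 351\right) = \left(275 - 29\right) \left(\left(-2 - 2\right) \left(- \frac{16}{11}\right) - 351\right) = 246 \left(- 4 \left(\left(-16\right) \frac{1}{11}\right) - 351\right) = 246 \left(\left(-4\right) \left(- \frac{16}{11}\right) - 351\right) = 246 \left(\frac{64}{11} - 351\right) = 246 \left(- \frac{3797}{11}\right) = - \frac{934062}{11}$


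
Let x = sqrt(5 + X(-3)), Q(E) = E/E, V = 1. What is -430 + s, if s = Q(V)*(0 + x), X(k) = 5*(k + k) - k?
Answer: -430 + I*sqrt(22) ≈ -430.0 + 4.6904*I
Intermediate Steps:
Q(E) = 1
X(k) = 9*k (X(k) = 5*(2*k) - k = 10*k - k = 9*k)
x = I*sqrt(22) (x = sqrt(5 + 9*(-3)) = sqrt(5 - 27) = sqrt(-22) = I*sqrt(22) ≈ 4.6904*I)
s = I*sqrt(22) (s = 1*(0 + I*sqrt(22)) = 1*(I*sqrt(22)) = I*sqrt(22) ≈ 4.6904*I)
-430 + s = -430 + I*sqrt(22)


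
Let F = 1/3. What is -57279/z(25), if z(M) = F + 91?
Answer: -171837/274 ≈ -627.14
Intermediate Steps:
F = ⅓ ≈ 0.33333
z(M) = 274/3 (z(M) = ⅓ + 91 = 274/3)
-57279/z(25) = -57279/274/3 = -57279*3/274 = -171837/274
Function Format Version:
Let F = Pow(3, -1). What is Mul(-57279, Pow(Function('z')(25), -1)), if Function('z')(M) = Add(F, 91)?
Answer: Rational(-171837, 274) ≈ -627.14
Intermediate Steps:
F = Rational(1, 3) ≈ 0.33333
Function('z')(M) = Rational(274, 3) (Function('z')(M) = Add(Rational(1, 3), 91) = Rational(274, 3))
Mul(-57279, Pow(Function('z')(25), -1)) = Mul(-57279, Pow(Rational(274, 3), -1)) = Mul(-57279, Rational(3, 274)) = Rational(-171837, 274)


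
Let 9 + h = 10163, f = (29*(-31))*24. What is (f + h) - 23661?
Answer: -35083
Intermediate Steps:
f = -21576 (f = -899*24 = -21576)
h = 10154 (h = -9 + 10163 = 10154)
(f + h) - 23661 = (-21576 + 10154) - 23661 = -11422 - 23661 = -35083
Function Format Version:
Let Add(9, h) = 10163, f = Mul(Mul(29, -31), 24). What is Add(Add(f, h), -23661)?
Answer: -35083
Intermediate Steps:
f = -21576 (f = Mul(-899, 24) = -21576)
h = 10154 (h = Add(-9, 10163) = 10154)
Add(Add(f, h), -23661) = Add(Add(-21576, 10154), -23661) = Add(-11422, -23661) = -35083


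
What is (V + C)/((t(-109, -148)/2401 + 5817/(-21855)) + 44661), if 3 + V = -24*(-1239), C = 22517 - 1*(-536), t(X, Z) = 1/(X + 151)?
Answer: 38778388740420/32809292208817 ≈ 1.1819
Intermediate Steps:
t(X, Z) = 1/(151 + X)
C = 23053 (C = 22517 + 536 = 23053)
V = 29733 (V = -3 - 24*(-1239) = -3 + 29736 = 29733)
(V + C)/((t(-109, -148)/2401 + 5817/(-21855)) + 44661) = (29733 + 23053)/((1/((151 - 109)*2401) + 5817/(-21855)) + 44661) = 52786/(((1/2401)/42 + 5817*(-1/21855)) + 44661) = 52786/(((1/42)*(1/2401) - 1939/7285) + 44661) = 52786/((1/100842 - 1939/7285) + 44661) = 52786/(-195525353/734633970 + 44661) = 52786/(32809292208817/734633970) = 52786*(734633970/32809292208817) = 38778388740420/32809292208817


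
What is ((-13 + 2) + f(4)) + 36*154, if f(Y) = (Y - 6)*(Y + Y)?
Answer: 5517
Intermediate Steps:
f(Y) = 2*Y*(-6 + Y) (f(Y) = (-6 + Y)*(2*Y) = 2*Y*(-6 + Y))
((-13 + 2) + f(4)) + 36*154 = ((-13 + 2) + 2*4*(-6 + 4)) + 36*154 = (-11 + 2*4*(-2)) + 5544 = (-11 - 16) + 5544 = -27 + 5544 = 5517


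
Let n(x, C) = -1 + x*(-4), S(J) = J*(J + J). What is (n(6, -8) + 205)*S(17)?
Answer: 104040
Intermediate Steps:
S(J) = 2*J² (S(J) = J*(2*J) = 2*J²)
n(x, C) = -1 - 4*x
(n(6, -8) + 205)*S(17) = ((-1 - 4*6) + 205)*(2*17²) = ((-1 - 24) + 205)*(2*289) = (-25 + 205)*578 = 180*578 = 104040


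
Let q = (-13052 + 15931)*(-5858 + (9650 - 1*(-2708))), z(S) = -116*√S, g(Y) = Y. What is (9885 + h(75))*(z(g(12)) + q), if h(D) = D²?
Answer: 290246385000 - 3598320*√3 ≈ 2.9024e+11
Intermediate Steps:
q = 18713500 (q = 2879*(-5858 + (9650 + 2708)) = 2879*(-5858 + 12358) = 2879*6500 = 18713500)
(9885 + h(75))*(z(g(12)) + q) = (9885 + 75²)*(-232*√3 + 18713500) = (9885 + 5625)*(-232*√3 + 18713500) = 15510*(-232*√3 + 18713500) = 15510*(18713500 - 232*√3) = 290246385000 - 3598320*√3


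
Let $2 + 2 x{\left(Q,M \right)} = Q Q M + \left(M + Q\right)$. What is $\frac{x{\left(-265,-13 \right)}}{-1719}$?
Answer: $\frac{913205}{3438} \approx 265.62$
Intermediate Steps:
$x{\left(Q,M \right)} = -1 + \frac{M}{2} + \frac{Q}{2} + \frac{M Q^{2}}{2}$ ($x{\left(Q,M \right)} = -1 + \frac{Q Q M + \left(M + Q\right)}{2} = -1 + \frac{Q^{2} M + \left(M + Q\right)}{2} = -1 + \frac{M Q^{2} + \left(M + Q\right)}{2} = -1 + \frac{M + Q + M Q^{2}}{2} = -1 + \left(\frac{M}{2} + \frac{Q}{2} + \frac{M Q^{2}}{2}\right) = -1 + \frac{M}{2} + \frac{Q}{2} + \frac{M Q^{2}}{2}$)
$\frac{x{\left(-265,-13 \right)}}{-1719} = \frac{-1 + \frac{1}{2} \left(-13\right) + \frac{1}{2} \left(-265\right) + \frac{1}{2} \left(-13\right) \left(-265\right)^{2}}{-1719} = \left(-1 - \frac{13}{2} - \frac{265}{2} + \frac{1}{2} \left(-13\right) 70225\right) \left(- \frac{1}{1719}\right) = \left(-1 - \frac{13}{2} - \frac{265}{2} - \frac{912925}{2}\right) \left(- \frac{1}{1719}\right) = \left(- \frac{913205}{2}\right) \left(- \frac{1}{1719}\right) = \frac{913205}{3438}$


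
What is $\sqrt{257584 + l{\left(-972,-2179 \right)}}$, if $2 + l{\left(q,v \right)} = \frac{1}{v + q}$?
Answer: $\frac{\sqrt{2557480416031}}{3151} \approx 507.53$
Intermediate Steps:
$l{\left(q,v \right)} = -2 + \frac{1}{q + v}$ ($l{\left(q,v \right)} = -2 + \frac{1}{v + q} = -2 + \frac{1}{q + v}$)
$\sqrt{257584 + l{\left(-972,-2179 \right)}} = \sqrt{257584 + \frac{1 - -1944 - -4358}{-972 - 2179}} = \sqrt{257584 + \frac{1 + 1944 + 4358}{-3151}} = \sqrt{257584 - \frac{6303}{3151}} = \sqrt{\frac{811640881}{3151}} = \frac{\sqrt{2557480416031}}{3151}$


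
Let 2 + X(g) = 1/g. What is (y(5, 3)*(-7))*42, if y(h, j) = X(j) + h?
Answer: -980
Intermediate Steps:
X(g) = -2 + 1/g
y(h, j) = -2 + h + 1/j (y(h, j) = (-2 + 1/j) + h = -2 + h + 1/j)
(y(5, 3)*(-7))*42 = ((-2 + 5 + 1/3)*(-7))*42 = ((10/3)*(-7))*42 = -70/3*42 = -980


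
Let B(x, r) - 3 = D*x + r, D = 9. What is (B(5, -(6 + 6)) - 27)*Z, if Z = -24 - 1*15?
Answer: -351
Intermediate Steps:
B(x, r) = 3 + r + 9*x (B(x, r) = 3 + (9*x + r) = 3 + (r + 9*x) = 3 + r + 9*x)
Z = -39 (Z = -24 - 15 = -39)
(B(5, -(6 + 6)) - 27)*Z = ((3 - (6 + 6) + 9*5) - 27)*(-39) = ((3 - 1*12 + 45) - 27)*(-39) = ((3 - 12 + 45) - 27)*(-39) = (36 - 27)*(-39) = 9*(-39) = -351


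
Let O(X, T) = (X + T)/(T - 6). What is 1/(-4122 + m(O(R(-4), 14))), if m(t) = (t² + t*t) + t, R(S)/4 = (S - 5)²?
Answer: -8/4077 ≈ -0.0019622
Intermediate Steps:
R(S) = 4*(-5 + S)² (R(S) = 4*(S - 5)² = 4*(-5 + S)²)
O(X, T) = (T + X)/(-6 + T)
m(t) = t + 2*t² (m(t) = (t² + t²) + t = 2*t² + t = t + 2*t²)
1/(-4122 + m(O(R(-4), 14))) = 1/(-4122 + ((14 + 4*(-5 - 4)²)/(-6 + 14))*(1 + 2*((14 + 4*(-5 - 4)²)/(-6 + 14)))) = 1/(-4122 + ((14 + 4*(-9)²)/8)*(1 + 2*((14 + 4*(-9)²)/8))) = 1/(-4122 + ((14 + 4*81)/8)*(1 + 2*((14 + 4*81)/8))) = 1/(-4122 + ((14 + 324)/8)*(1 + 2*((14 + 324)/8))) = 1/(-4122 + ((⅛)*338)*(1 + 2*((⅛)*338))) = 1/(-4122 + 169*(1 + 2*(169/4))/4) = 1/(-4122 + 169*(1 + 169/2)/4) = 1/(-4122 + (169/4)*(171/2)) = 1/(-4122 + 28899/8) = 1/(-4077/8) = -8/4077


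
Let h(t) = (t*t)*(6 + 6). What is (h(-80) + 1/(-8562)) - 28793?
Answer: 411035933/8562 ≈ 48007.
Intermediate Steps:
h(t) = 12*t**2 (h(t) = t**2*12 = 12*t**2)
(h(-80) + 1/(-8562)) - 28793 = (12*(-80)**2 + 1/(-8562)) - 28793 = (12*6400 - 1/8562) - 28793 = (76800 - 1/8562) - 28793 = 657561599/8562 - 28793 = 411035933/8562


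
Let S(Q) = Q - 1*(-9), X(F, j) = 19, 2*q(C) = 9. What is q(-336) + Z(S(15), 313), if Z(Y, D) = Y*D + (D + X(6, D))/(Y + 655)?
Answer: 10208071/1358 ≈ 7517.0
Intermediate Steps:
q(C) = 9/2 (q(C) = (1/2)*9 = 9/2)
S(Q) = 9 + Q (S(Q) = Q + 9 = 9 + Q)
Z(Y, D) = D*Y + (19 + D)/(655 + Y) (Z(Y, D) = Y*D + (D + 19)/(Y + 655) = D*Y + (19 + D)/(655 + Y))
q(-336) + Z(S(15), 313) = 9/2 + (19 + 313 + 313*(9 + 15)**2 + 655*313*(9 + 15))/(655 + (9 + 15)) = 9/2 + (19 + 313 + 313*24**2 + 655*313*24)/(655 + 24) = 9/2 + (19 + 313 + 313*576 + 4920360)/679 = 9/2 + (19 + 313 + 180288 + 4920360)/679 = 9/2 + (1/679)*5100980 = 9/2 + 5100980/679 = 10208071/1358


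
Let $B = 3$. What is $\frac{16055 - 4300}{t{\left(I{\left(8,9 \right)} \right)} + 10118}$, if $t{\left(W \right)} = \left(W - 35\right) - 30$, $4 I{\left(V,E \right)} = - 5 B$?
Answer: $\frac{47020}{40197} \approx 1.1697$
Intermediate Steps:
$I{\left(V,E \right)} = - \frac{15}{4}$ ($I{\left(V,E \right)} = \frac{\left(-5\right) 3}{4} = \frac{1}{4} \left(-15\right) = - \frac{15}{4}$)
$t{\left(W \right)} = -65 + W$ ($t{\left(W \right)} = \left(-35 + W\right) - 30 = -65 + W$)
$\frac{16055 - 4300}{t{\left(I{\left(8,9 \right)} \right)} + 10118} = \frac{16055 - 4300}{\left(-65 - \frac{15}{4}\right) + 10118} = \frac{11755}{- \frac{275}{4} + 10118} = \frac{11755}{\frac{40197}{4}} = 11755 \cdot \frac{4}{40197} = \frac{47020}{40197}$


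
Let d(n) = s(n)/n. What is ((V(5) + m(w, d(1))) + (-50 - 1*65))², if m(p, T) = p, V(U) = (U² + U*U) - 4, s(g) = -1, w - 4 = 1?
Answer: 4096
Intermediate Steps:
w = 5 (w = 4 + 1 = 5)
V(U) = -4 + 2*U² (V(U) = (U² + U²) - 4 = 2*U² - 4 = -4 + 2*U²)
d(n) = -1/n
((V(5) + m(w, d(1))) + (-50 - 1*65))² = (((-4 + 2*5²) + 5) + (-50 - 1*65))² = (((-4 + 2*25) + 5) + (-50 - 65))² = (((-4 + 50) + 5) - 115)² = ((46 + 5) - 115)² = (51 - 115)² = (-64)² = 4096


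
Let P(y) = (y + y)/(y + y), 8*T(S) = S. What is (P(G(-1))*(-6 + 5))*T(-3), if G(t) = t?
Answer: 3/8 ≈ 0.37500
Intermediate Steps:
T(S) = S/8
P(y) = 1 (P(y) = (2*y)/((2*y)) = (2*y)*(1/(2*y)) = 1)
(P(G(-1))*(-6 + 5))*T(-3) = (1*(-6 + 5))*((1/8)*(-3)) = (1*(-1))*(-3/8) = -1*(-3/8) = 3/8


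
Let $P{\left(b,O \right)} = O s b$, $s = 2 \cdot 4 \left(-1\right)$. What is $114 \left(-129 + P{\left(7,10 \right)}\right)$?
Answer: $-78546$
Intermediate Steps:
$s = -8$ ($s = 8 \left(-1\right) = -8$)
$P{\left(b,O \right)} = - 8 O b$ ($P{\left(b,O \right)} = O \left(-8\right) b = - 8 O b$)
$114 \left(-129 + P{\left(7,10 \right)}\right) = 114 \left(-129 - 80 \cdot 7\right) = 114 \left(-129 - 560\right) = 114 \left(-689\right) = -78546$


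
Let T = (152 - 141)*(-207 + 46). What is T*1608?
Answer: -2847768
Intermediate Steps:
T = -1771 (T = 11*(-161) = -1771)
T*1608 = -1771*1608 = -2847768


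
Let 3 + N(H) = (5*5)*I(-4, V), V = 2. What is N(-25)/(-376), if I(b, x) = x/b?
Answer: 31/752 ≈ 0.041223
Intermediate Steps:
N(H) = -31/2 (N(H) = -3 + (5*5)*(2/(-4)) = -3 + 25*(2*(-1/4)) = -3 + 25*(-1/2) = -3 - 25/2 = -31/2)
N(-25)/(-376) = -31/2/(-376) = -31/2*(-1/376) = 31/752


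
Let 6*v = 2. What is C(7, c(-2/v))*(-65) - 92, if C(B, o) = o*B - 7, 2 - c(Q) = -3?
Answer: -1912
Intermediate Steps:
v = ⅓ (v = (⅙)*2 = ⅓ ≈ 0.33333)
c(Q) = 5 (c(Q) = 2 - 1*(-3) = 2 + 3 = 5)
C(B, o) = -7 + B*o (C(B, o) = B*o - 7 = -7 + B*o)
C(7, c(-2/v))*(-65) - 92 = (-7 + 7*5)*(-65) - 92 = (-7 + 35)*(-65) - 92 = 28*(-65) - 92 = -1820 - 92 = -1912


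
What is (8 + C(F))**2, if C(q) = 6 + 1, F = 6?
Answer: 225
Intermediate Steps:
C(q) = 7
(8 + C(F))**2 = (8 + 7)**2 = 15**2 = 225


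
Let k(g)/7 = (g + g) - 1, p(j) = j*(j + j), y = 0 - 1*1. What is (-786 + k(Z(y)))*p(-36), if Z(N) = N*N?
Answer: -2019168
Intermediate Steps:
y = -1 (y = 0 - 1 = -1)
Z(N) = N**2
p(j) = 2*j**2 (p(j) = j*(2*j) = 2*j**2)
k(g) = -7 + 14*g (k(g) = 7*((g + g) - 1) = 7*(2*g - 1) = 7*(-1 + 2*g) = -7 + 14*g)
(-786 + k(Z(y)))*p(-36) = (-786 + (-7 + 14*(-1)**2))*(2*(-36)**2) = (-786 + (-7 + 14*1))*(2*1296) = (-786 + (-7 + 14))*2592 = (-786 + 7)*2592 = -779*2592 = -2019168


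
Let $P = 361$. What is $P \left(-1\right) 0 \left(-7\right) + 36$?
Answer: $36$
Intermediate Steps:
$P \left(-1\right) 0 \left(-7\right) + 36 = 361 \left(-1\right) 0 \left(-7\right) + 36 = 361 \cdot 0 \left(-7\right) + 36 = 361 \cdot 0 + 36 = 0 + 36 = 36$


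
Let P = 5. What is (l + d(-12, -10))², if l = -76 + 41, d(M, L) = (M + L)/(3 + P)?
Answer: 22801/16 ≈ 1425.1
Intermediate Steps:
d(M, L) = L/8 + M/8 (d(M, L) = (M + L)/(3 + 5) = (L + M)/8 = (L + M)*(⅛) = L/8 + M/8)
l = -35
(l + d(-12, -10))² = (-35 + ((⅛)*(-10) + (⅛)*(-12)))² = (-35 + (-5/4 - 3/2))² = (-35 - 11/4)² = (-151/4)² = 22801/16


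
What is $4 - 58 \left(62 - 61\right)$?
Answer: $-54$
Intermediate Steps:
$4 - 58 \left(62 - 61\right) = 4 - 58 = -54$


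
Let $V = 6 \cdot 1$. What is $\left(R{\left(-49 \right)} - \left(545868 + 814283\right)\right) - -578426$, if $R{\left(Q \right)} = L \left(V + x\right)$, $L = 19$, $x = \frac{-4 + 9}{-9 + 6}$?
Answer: $- \frac{2344928}{3} \approx -7.8164 \cdot 10^{5}$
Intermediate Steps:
$x = - \frac{5}{3}$ ($x = \frac{5}{-3} = 5 \left(- \frac{1}{3}\right) = - \frac{5}{3} \approx -1.6667$)
$V = 6$
$R{\left(Q \right)} = \frac{247}{3}$ ($R{\left(Q \right)} = 19 \left(6 - \frac{5}{3}\right) = 19 \cdot \frac{13}{3} = \frac{247}{3}$)
$\left(R{\left(-49 \right)} - \left(545868 + 814283\right)\right) - -578426 = \left(\frac{247}{3} - \left(545868 + 814283\right)\right) - -578426 = \left(\frac{247}{3} - 1360151\right) + 578426 = - \frac{4080206}{3} + 578426 = - \frac{2344928}{3}$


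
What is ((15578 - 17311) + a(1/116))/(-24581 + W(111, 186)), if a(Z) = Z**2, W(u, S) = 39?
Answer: 3331321/47176736 ≈ 0.070614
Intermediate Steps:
((15578 - 17311) + a(1/116))/(-24581 + W(111, 186)) = ((15578 - 17311) + (1/116)**2)/(-24581 + 39) = (-1733 + (1/116)**2)/(-24542) = (-1733 + 1/13456)*(-1/24542) = -23319247/13456*(-1/24542) = 3331321/47176736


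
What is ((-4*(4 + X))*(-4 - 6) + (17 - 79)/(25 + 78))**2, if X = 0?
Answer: 269550724/10609 ≈ 25408.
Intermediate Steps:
((-4*(4 + X))*(-4 - 6) + (17 - 79)/(25 + 78))**2 = ((-4*(4 + 0))*(-4 - 6) + (17 - 79)/(25 + 78))**2 = (-4*4*(-10) - 62/103)**2 = (-16*(-10) - 62*1/103)**2 = (160 - 62/103)**2 = (16418/103)**2 = 269550724/10609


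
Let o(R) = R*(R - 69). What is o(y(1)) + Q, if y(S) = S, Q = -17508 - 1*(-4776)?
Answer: -12800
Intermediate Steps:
Q = -12732 (Q = -17508 + 4776 = -12732)
o(R) = R*(-69 + R)
o(y(1)) + Q = 1*(-69 + 1) - 12732 = 1*(-68) - 12732 = -68 - 12732 = -12800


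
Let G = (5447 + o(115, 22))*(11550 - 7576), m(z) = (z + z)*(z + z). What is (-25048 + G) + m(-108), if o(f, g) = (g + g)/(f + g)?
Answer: 2968688938/137 ≈ 2.1669e+7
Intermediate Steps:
o(f, g) = 2*g/(f + g) (o(f, g) = (2*g)/(f + g) = 2*g/(f + g))
m(z) = 4*z² (m(z) = (2*z)*(2*z) = 4*z²)
G = 2965728642/137 (G = (5447 + 2*22/(115 + 22))*(11550 - 7576) = (5447 + 2*22/137)*3974 = (5447 + 2*22*(1/137))*3974 = (5447 + 44/137)*3974 = (746283/137)*3974 = 2965728642/137 ≈ 2.1648e+7)
(-25048 + G) + m(-108) = (-25048 + 2965728642/137) + 4*(-108)² = 2962297066/137 + 4*11664 = 2962297066/137 + 46656 = 2968688938/137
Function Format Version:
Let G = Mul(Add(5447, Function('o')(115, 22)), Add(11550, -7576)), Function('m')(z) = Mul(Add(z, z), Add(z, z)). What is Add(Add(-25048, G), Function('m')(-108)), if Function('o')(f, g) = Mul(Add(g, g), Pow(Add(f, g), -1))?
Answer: Rational(2968688938, 137) ≈ 2.1669e+7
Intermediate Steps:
Function('o')(f, g) = Mul(2, g, Pow(Add(f, g), -1)) (Function('o')(f, g) = Mul(Mul(2, g), Pow(Add(f, g), -1)) = Mul(2, g, Pow(Add(f, g), -1)))
Function('m')(z) = Mul(4, Pow(z, 2)) (Function('m')(z) = Mul(Mul(2, z), Mul(2, z)) = Mul(4, Pow(z, 2)))
G = Rational(2965728642, 137) (G = Mul(Add(5447, Mul(2, 22, Pow(Add(115, 22), -1))), Add(11550, -7576)) = Mul(Add(5447, Mul(2, 22, Pow(137, -1))), 3974) = Mul(Add(5447, Mul(2, 22, Rational(1, 137))), 3974) = Mul(Add(5447, Rational(44, 137)), 3974) = Mul(Rational(746283, 137), 3974) = Rational(2965728642, 137) ≈ 2.1648e+7)
Add(Add(-25048, G), Function('m')(-108)) = Add(Add(-25048, Rational(2965728642, 137)), Mul(4, Pow(-108, 2))) = Add(Rational(2962297066, 137), Mul(4, 11664)) = Add(Rational(2962297066, 137), 46656) = Rational(2968688938, 137)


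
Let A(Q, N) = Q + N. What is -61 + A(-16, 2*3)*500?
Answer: -5061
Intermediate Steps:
A(Q, N) = N + Q
-61 + A(-16, 2*3)*500 = -61 + (2*3 - 16)*500 = -61 + (6 - 16)*500 = -61 - 10*500 = -61 - 5000 = -5061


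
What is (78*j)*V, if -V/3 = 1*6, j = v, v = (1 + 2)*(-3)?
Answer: 12636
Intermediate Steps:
v = -9 (v = 3*(-3) = -9)
j = -9
V = -18 (V = -3*6 = -18)
(78*j)*V = (78*(-9))*(-18) = -702*(-18) = 12636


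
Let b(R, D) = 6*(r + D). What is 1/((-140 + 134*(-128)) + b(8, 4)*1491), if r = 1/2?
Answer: 1/22965 ≈ 4.3545e-5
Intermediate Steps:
r = ½ ≈ 0.50000
b(R, D) = 3 + 6*D (b(R, D) = 6*(½ + D) = 3 + 6*D)
1/((-140 + 134*(-128)) + b(8, 4)*1491) = 1/((-140 + 134*(-128)) + (3 + 6*4)*1491) = 1/((-140 - 17152) + (3 + 24)*1491) = 1/(-17292 + 27*1491) = 1/(-17292 + 40257) = 1/22965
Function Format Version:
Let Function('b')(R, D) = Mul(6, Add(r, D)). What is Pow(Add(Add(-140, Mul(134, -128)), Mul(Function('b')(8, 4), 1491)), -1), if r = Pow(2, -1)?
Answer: Rational(1, 22965) ≈ 4.3545e-5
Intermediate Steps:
r = Rational(1, 2) ≈ 0.50000
Function('b')(R, D) = Add(3, Mul(6, D)) (Function('b')(R, D) = Mul(6, Add(Rational(1, 2), D)) = Add(3, Mul(6, D)))
Pow(Add(Add(-140, Mul(134, -128)), Mul(Function('b')(8, 4), 1491)), -1) = Pow(Add(Add(-140, Mul(134, -128)), Mul(Add(3, Mul(6, 4)), 1491)), -1) = Pow(Add(Add(-140, -17152), Mul(Add(3, 24), 1491)), -1) = Pow(Add(-17292, Mul(27, 1491)), -1) = Pow(Add(-17292, 40257), -1) = Pow(22965, -1) = Rational(1, 22965)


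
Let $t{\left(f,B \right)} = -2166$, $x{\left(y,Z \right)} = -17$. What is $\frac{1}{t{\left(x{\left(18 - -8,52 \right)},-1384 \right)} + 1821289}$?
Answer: $\frac{1}{1819123} \approx 5.4971 \cdot 10^{-7}$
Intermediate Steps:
$\frac{1}{t{\left(x{\left(18 - -8,52 \right)},-1384 \right)} + 1821289} = \frac{1}{-2166 + 1821289} = \frac{1}{1819123}$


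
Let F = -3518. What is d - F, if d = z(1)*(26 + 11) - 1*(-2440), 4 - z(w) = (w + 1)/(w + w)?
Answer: 6069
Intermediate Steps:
z(w) = 4 - (1 + w)/(2*w) (z(w) = 4 - (w + 1)/(w + w) = 4 - (1 + w)/(2*w))
d = 2551 (d = ((1/2)*(-1 + 7*1)/1)*(26 + 11) - 1*(-2440) = ((1/2)*1*(-1 + 7))*37 + 2440 = ((1/2)*1*6)*37 + 2440 = 3*37 + 2440 = 111 + 2440 = 2551)
d - F = 2551 - 1*(-3518) = 2551 + 3518 = 6069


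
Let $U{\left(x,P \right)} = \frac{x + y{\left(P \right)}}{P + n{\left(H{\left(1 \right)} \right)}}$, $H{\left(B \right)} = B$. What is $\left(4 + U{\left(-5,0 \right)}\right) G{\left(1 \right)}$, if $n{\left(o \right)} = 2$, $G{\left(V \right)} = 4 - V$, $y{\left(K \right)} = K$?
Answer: $\frac{9}{2} \approx 4.5$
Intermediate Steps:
$U{\left(x,P \right)} = \frac{P + x}{2 + P}$ ($U{\left(x,P \right)} = \frac{x + P}{P + 2} = \frac{P + x}{2 + P}$)
$\left(4 + U{\left(-5,0 \right)}\right) G{\left(1 \right)} = \left(4 + \frac{0 - 5}{2 + 0}\right) \left(4 - 1\right) = \left(4 + \frac{1}{2} \left(-5\right)\right) \left(4 - 1\right) = \left(4 + \frac{1}{2} \left(-5\right)\right) 3 = \left(4 - \frac{5}{2}\right) 3 = \frac{3}{2} \cdot 3 = \frac{9}{2}$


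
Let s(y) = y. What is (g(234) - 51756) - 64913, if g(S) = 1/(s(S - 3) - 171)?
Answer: -7000139/60 ≈ -1.1667e+5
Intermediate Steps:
g(S) = 1/(-174 + S) (g(S) = 1/((S - 3) - 171) = 1/((-3 + S) - 171) = 1/(-174 + S))
(g(234) - 51756) - 64913 = (1/(-174 + 234) - 51756) - 64913 = (1/60 - 51756) - 64913 = -3105359/60 - 64913 = -7000139/60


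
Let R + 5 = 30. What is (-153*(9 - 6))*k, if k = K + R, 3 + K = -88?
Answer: 30294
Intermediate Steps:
K = -91 (K = -3 - 88 = -91)
R = 25 (R = -5 + 30 = 25)
k = -66 (k = -91 + 25 = -66)
(-153*(9 - 6))*k = -153*(9 - 6)*(-66) = -153*3*(-66) = -459*(-66) = 30294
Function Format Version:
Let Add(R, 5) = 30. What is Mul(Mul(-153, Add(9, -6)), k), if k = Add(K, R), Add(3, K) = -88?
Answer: 30294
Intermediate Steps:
K = -91 (K = Add(-3, -88) = -91)
R = 25 (R = Add(-5, 30) = 25)
k = -66 (k = Add(-91, 25) = -66)
Mul(Mul(-153, Add(9, -6)), k) = Mul(Mul(-153, Add(9, -6)), -66) = Mul(Mul(-153, 3), -66) = Mul(-459, -66) = 30294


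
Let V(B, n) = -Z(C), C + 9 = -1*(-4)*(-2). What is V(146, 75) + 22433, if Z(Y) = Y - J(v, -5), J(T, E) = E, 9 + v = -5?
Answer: 22445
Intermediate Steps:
v = -14 (v = -9 - 5 = -14)
C = -17 (C = -9 - 1*(-4)*(-2) = -9 + 4*(-2) = -9 - 8 = -17)
Z(Y) = 5 + Y (Z(Y) = Y - 1*(-5) = Y + 5 = 5 + Y)
V(B, n) = 12 (V(B, n) = -(5 - 17) = -1*(-12) = 12)
V(146, 75) + 22433 = 12 + 22433 = 22445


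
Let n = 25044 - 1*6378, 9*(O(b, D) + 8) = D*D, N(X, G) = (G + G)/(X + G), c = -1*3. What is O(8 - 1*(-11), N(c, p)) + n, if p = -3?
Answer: 167923/9 ≈ 18658.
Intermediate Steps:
c = -3
N(X, G) = 2*G/(G + X) (N(X, G) = (2*G)/(G + X) = 2*G/(G + X))
O(b, D) = -8 + D**2/9 (O(b, D) = -8 + (D*D)/9 = -8 + D**2/9)
n = 18666 (n = 25044 - 6378 = 18666)
O(8 - 1*(-11), N(c, p)) + n = (-8 + (2*(-3)/(-3 - 3))**2/9) + 18666 = (-8 + (2*(-3)/(-6))**2/9) + 18666 = (-8 + (2*(-3)*(-1/6))**2/9) + 18666 = (-8 + (1/9)*1**2) + 18666 = (-8 + (1/9)*1) + 18666 = (-8 + 1/9) + 18666 = -71/9 + 18666 = 167923/9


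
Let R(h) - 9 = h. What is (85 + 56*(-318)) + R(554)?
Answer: -17160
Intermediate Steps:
R(h) = 9 + h
(85 + 56*(-318)) + R(554) = (85 + 56*(-318)) + (9 + 554) = (85 - 17808) + 563 = -17723 + 563 = -17160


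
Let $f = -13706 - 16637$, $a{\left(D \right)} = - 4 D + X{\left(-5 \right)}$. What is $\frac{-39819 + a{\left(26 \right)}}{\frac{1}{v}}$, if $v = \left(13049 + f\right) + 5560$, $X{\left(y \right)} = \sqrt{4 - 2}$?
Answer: $468456482 - 11734 \sqrt{2} \approx 4.6844 \cdot 10^{8}$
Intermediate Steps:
$X{\left(y \right)} = \sqrt{2}$
$a{\left(D \right)} = \sqrt{2} - 4 D$ ($a{\left(D \right)} = - 4 D + \sqrt{2} = \sqrt{2} - 4 D$)
$f = -30343$ ($f = -13706 - 16637 = -30343$)
$v = -11734$ ($v = \left(13049 - 30343\right) + 5560 = -17294 + 5560 = -11734$)
$\frac{-39819 + a{\left(26 \right)}}{\frac{1}{v}} = \frac{-39819 + \left(\sqrt{2} - 104\right)}{\frac{1}{-11734}} = \frac{-39819 - \left(104 - \sqrt{2}\right)}{- \frac{1}{11734}} = \left(-39819 - \left(104 - \sqrt{2}\right)\right) \left(-11734\right) = \left(-39923 + \sqrt{2}\right) \left(-11734\right) = 468456482 - 11734 \sqrt{2}$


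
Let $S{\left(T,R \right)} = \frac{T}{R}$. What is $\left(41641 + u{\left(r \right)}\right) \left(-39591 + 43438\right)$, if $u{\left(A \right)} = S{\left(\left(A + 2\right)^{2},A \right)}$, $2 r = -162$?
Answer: $\frac{12951617960}{81} \approx 1.599 \cdot 10^{8}$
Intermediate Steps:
$r = -81$ ($r = \frac{1}{2} \left(-162\right) = -81$)
$u{\left(A \right)} = \frac{\left(2 + A\right)^{2}}{A}$ ($u{\left(A \right)} = \frac{\left(A + 2\right)^{2}}{A} = \frac{\left(2 + A\right)^{2}}{A}$)
$\left(41641 + u{\left(r \right)}\right) \left(-39591 + 43438\right) = \left(41641 + \frac{\left(2 - 81\right)^{2}}{-81}\right) \left(-39591 + 43438\right) = \left(41641 - \frac{\left(-79\right)^{2}}{81}\right) 3847 = \left(41641 - \frac{6241}{81}\right) 3847 = \frac{3366680}{81} \cdot 3847 = \frac{12951617960}{81}$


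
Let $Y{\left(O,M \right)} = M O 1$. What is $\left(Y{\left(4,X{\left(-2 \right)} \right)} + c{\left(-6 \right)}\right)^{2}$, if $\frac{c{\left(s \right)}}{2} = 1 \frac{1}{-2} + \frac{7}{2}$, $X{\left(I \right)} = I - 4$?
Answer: $324$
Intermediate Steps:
$X{\left(I \right)} = -4 + I$
$Y{\left(O,M \right)} = M O$
$c{\left(s \right)} = 6$ ($c{\left(s \right)} = 2 \left(1 \frac{1}{-2} + \frac{7}{2}\right) = 2 \left(1 \left(- \frac{1}{2}\right) + 7 \cdot \frac{1}{2}\right) = 2 \left(- \frac{1}{2} + \frac{7}{2}\right) = 2 \cdot 3 = 6$)
$\left(Y{\left(4,X{\left(-2 \right)} \right)} + c{\left(-6 \right)}\right)^{2} = \left(\left(-4 - 2\right) 4 + 6\right)^{2} = \left(\left(-6\right) 4 + 6\right)^{2} = \left(-24 + 6\right)^{2} = \left(-18\right)^{2} = 324$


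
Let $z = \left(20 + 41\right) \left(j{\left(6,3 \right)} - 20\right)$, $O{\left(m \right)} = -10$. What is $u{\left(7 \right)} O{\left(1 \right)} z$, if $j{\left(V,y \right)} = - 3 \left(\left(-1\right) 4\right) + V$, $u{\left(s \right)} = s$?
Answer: $8540$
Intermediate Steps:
$j{\left(V,y \right)} = 12 + V$ ($j{\left(V,y \right)} = \left(-3\right) \left(-4\right) + V = 12 + V$)
$z = -122$ ($z = \left(20 + 41\right) \left(\left(12 + 6\right) - 20\right) = 61 \left(18 - 20\right) = 61 \left(-2\right) = -122$)
$u{\left(7 \right)} O{\left(1 \right)} z = 7 \left(-10\right) \left(-122\right) = \left(-70\right) \left(-122\right) = 8540$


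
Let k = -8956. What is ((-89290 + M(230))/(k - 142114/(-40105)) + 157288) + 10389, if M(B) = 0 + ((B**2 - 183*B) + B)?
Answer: 30102798772166/179519133 ≈ 1.6769e+5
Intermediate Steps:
M(B) = B**2 - 182*B (M(B) = 0 + (B**2 - 182*B) = B**2 - 182*B)
((-89290 + M(230))/(k - 142114/(-40105)) + 157288) + 10389 = ((-89290 + 230*(-182 + 230))/(-8956 - 142114/(-40105)) + 157288) + 10389 = ((-89290 + 230*48)/(-8956 - 142114*(-1/40105)) + 157288) + 10389 = ((-89290 + 11040)/(-8956 + 142114/40105) + 157288) + 10389 = (-78250/(-359038266/40105) + 157288) + 10389 = (-78250*(-40105/359038266) + 157288) + 10389 = (1569108125/179519133 + 157288) + 10389 = 28237774499429/179519133 + 10389 = 30102798772166/179519133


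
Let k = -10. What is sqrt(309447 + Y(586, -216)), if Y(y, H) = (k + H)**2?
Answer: sqrt(360523) ≈ 600.44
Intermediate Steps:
Y(y, H) = (-10 + H)**2
sqrt(309447 + Y(586, -216)) = sqrt(309447 + (-10 - 216)**2) = sqrt(309447 + (-226)**2) = sqrt(309447 + 51076) = sqrt(360523)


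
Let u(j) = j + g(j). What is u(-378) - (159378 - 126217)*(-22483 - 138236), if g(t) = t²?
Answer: 5329745265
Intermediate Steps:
u(j) = j + j²
u(-378) - (159378 - 126217)*(-22483 - 138236) = -378*(1 - 378) - (159378 - 126217)*(-22483 - 138236) = -378*(-377) - 33161*(-160719) = 142506 - 1*(-5329602759) = 142506 + 5329602759 = 5329745265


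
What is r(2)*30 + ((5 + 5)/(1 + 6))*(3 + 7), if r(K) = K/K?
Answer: 310/7 ≈ 44.286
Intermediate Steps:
r(K) = 1
r(2)*30 + ((5 + 5)/(1 + 6))*(3 + 7) = 1*30 + ((5 + 5)/(1 + 6))*(3 + 7) = 30 + (10/7)*10 = 30 + 100/7 = 310/7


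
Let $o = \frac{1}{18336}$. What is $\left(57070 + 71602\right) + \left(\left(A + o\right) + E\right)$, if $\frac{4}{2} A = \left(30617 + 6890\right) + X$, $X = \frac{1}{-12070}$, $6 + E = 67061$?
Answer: $\frac{23733931695131}{110657760} \approx 2.1448 \cdot 10^{5}$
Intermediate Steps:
$E = 67055$ ($E = -6 + 67061 = 67055$)
$o = \frac{1}{18336} \approx 5.4537 \cdot 10^{-5}$
$X = - \frac{1}{12070} \approx -8.285 \cdot 10^{-5}$
$A = \frac{452709489}{24140}$ ($A = \frac{\left(30617 + 6890\right) - \frac{1}{12070}}{2} = \frac{37507 - \frac{1}{12070}}{2} = \frac{1}{2} \cdot \frac{452709489}{12070} = \frac{452709489}{24140} \approx 18754.0$)
$\left(57070 + 71602\right) + \left(\left(A + o\right) + E\right) = \left(57070 + 71602\right) + \left(\left(\frac{452709489}{24140} + \frac{1}{18336}\right) + 67055\right) = 128672 + \left(\frac{2075220303611}{110657760} + 67055\right) = 128672 + \frac{9495376400411}{110657760} = \frac{23733931695131}{110657760}$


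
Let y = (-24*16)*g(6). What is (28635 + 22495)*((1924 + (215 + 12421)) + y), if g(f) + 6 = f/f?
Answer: 842622400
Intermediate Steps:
g(f) = -5 (g(f) = -6 + f/f = -6 + 1 = -5)
y = 1920 (y = -24*16*(-5) = -384*(-5) = 1920)
(28635 + 22495)*((1924 + (215 + 12421)) + y) = (28635 + 22495)*((1924 + (215 + 12421)) + 1920) = 51130*((1924 + 12636) + 1920) = 51130*(14560 + 1920) = 51130*16480 = 842622400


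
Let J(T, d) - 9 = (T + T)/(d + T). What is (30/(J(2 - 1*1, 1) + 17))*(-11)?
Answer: -110/9 ≈ -12.222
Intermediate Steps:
J(T, d) = 9 + 2*T/(T + d) (J(T, d) = 9 + (T + T)/(d + T) = 9 + (2*T)/(T + d) = 9 + 2*T/(T + d))
(30/(J(2 - 1*1, 1) + 17))*(-11) = (30/((9*1 + 11*(2 - 1*1))/((2 - 1*1) + 1) + 17))*(-11) = (30/((9 + 11*(2 - 1))/((2 - 1) + 1) + 17))*(-11) = (30/((9 + 11*1)/(1 + 1) + 17))*(-11) = (30/((9 + 11)/2 + 17))*(-11) = (30/((½)*20 + 17))*(-11) = (30/(10 + 17))*(-11) = (30/27)*(-11) = (30*(1/27))*(-11) = (10/9)*(-11) = -110/9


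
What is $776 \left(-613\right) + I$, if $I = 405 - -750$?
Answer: $-474533$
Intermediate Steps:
$I = 1155$ ($I = 405 + 750 = 1155$)
$776 \left(-613\right) + I = 776 \left(-613\right) + 1155 = -475688 + 1155 = -474533$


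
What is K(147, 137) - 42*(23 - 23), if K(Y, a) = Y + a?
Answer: 284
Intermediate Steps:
K(147, 137) - 42*(23 - 23) = (147 + 137) - 42*(23 - 23) = 284 - 42*0 = 284 + 0 = 284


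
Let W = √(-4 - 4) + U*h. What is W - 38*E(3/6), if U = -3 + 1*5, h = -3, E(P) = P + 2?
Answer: -101 + 2*I*√2 ≈ -101.0 + 2.8284*I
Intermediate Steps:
E(P) = 2 + P
U = 2 (U = -3 + 5 = 2)
W = -6 + 2*I*√2 (W = √(-4 - 4) + 2*(-3) = √(-8) - 6 = 2*I*√2 - 6 = -6 + 2*I*√2 ≈ -6.0 + 2.8284*I)
W - 38*E(3/6) = (-6 + 2*I*√2) - 38*(2 + 3/6) = (-6 + 2*I*√2) - 38*(2 + 3*(⅙)) = (-6 + 2*I*√2) - 38*(2 + ½) = (-6 + 2*I*√2) - 38*5/2 = (-6 + 2*I*√2) - 95 = -101 + 2*I*√2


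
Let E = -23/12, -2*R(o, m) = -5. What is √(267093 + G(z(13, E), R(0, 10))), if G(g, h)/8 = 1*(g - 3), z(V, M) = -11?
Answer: √266981 ≈ 516.70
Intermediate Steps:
R(o, m) = 5/2 (R(o, m) = -½*(-5) = 5/2)
E = -23/12 (E = -23*1/12 = -23/12 ≈ -1.9167)
G(g, h) = -24 + 8*g (G(g, h) = 8*(1*(g - 3)) = 8*(1*(-3 + g)) = 8*(-3 + g) = -24 + 8*g)
√(267093 + G(z(13, E), R(0, 10))) = √(267093 + (-24 + 8*(-11))) = √(267093 + (-24 - 88)) = √(267093 - 112) = √266981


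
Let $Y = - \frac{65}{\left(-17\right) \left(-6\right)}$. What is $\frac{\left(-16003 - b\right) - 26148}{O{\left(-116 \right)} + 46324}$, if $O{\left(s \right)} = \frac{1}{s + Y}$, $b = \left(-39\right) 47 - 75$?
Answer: $- \frac{478770971}{551116526} \approx -0.86873$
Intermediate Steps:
$b = -1908$ ($b = -1833 - 75 = -1908$)
$Y = - \frac{65}{102} \approx -0.63725$
$O{\left(s \right)} = \frac{1}{- \frac{65}{102} + s}$ ($O{\left(s \right)} = \frac{1}{s - \frac{65}{102}} = \frac{1}{- \frac{65}{102} + s}$)
$\frac{\left(-16003 - b\right) - 26148}{O{\left(-116 \right)} + 46324} = \frac{\left(-16003 - -1908\right) - 26148}{\frac{102}{-65 + 102 \left(-116\right)} + 46324} = \frac{\left(-16003 + 1908\right) - 26148}{\frac{102}{-65 - 11832} + 46324} = \frac{-14095 - 26148}{\frac{102}{-11897} + 46324} = - \frac{40243}{102 \left(- \frac{1}{11897}\right) + 46324} = - \frac{40243}{- \frac{102}{11897} + 46324} = - \frac{40243}{\frac{551116526}{11897}} = \left(-40243\right) \frac{11897}{551116526} = - \frac{478770971}{551116526}$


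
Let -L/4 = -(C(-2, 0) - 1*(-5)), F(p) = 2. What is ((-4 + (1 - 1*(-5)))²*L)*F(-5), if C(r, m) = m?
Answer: 160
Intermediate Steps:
L = 20 (L = -(-4)*(0 - 1*(-5)) = -(-4)*(0 + 5) = -(-4)*5 = -4*(-5) = 20)
((-4 + (1 - 1*(-5)))²*L)*F(-5) = ((-4 + (1 - 1*(-5)))²*20)*2 = ((-4 + (1 + 5))²*20)*2 = ((-4 + 6)²*20)*2 = (2²*20)*2 = (4*20)*2 = 80*2 = 160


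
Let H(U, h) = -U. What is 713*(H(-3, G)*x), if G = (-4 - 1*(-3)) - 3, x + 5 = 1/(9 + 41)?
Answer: -532611/50 ≈ -10652.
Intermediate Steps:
x = -249/50 (x = -5 + 1/(9 + 41) = -5 + 1/50 = -249/50 ≈ -4.9800)
G = -4 (G = (-4 + 3) - 3 = -1 - 3 = -4)
713*(H(-3, G)*x) = 713*(-1*(-3)*(-249/50)) = 713*(3*(-249/50)) = 713*(-747/50) = -532611/50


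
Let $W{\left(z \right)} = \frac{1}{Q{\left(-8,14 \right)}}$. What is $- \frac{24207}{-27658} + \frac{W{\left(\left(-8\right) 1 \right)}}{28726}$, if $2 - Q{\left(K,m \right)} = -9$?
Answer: $\frac{1912275190}{2184885197} \approx 0.87523$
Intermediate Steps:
$Q{\left(K,m \right)} = 11$ ($Q{\left(K,m \right)} = 2 - -9 = 2 + 9 = 11$)
$W{\left(z \right)} = \frac{1}{11}$
$- \frac{24207}{-27658} + \frac{W{\left(\left(-8\right) 1 \right)}}{28726} = - \frac{24207}{-27658} + \frac{1}{11 \cdot 28726} = \left(-24207\right) \left(- \frac{1}{27658}\right) + \frac{1}{11} \cdot \frac{1}{28726} = \frac{24207}{27658} + \frac{1}{315986} = \frac{1912275190}{2184885197}$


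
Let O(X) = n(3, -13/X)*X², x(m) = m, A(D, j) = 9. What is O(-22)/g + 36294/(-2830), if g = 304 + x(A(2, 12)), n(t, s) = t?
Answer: -3625431/442895 ≈ -8.1858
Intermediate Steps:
O(X) = 3*X²
g = 313 (g = 304 + 9 = 313)
O(-22)/g + 36294/(-2830) = (3*(-22)²)/313 + 36294/(-2830) = (3*484)*(1/313) + 36294*(-1/2830) = 1452*(1/313) - 18147/1415 = 1452/313 - 18147/1415 = -3625431/442895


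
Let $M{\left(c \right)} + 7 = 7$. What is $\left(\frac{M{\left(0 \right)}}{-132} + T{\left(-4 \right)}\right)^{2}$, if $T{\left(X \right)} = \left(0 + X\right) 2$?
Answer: $64$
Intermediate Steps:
$M{\left(c \right)} = 0$ ($M{\left(c \right)} = -7 + 7 = 0$)
$T{\left(X \right)} = 2 X$ ($T{\left(X \right)} = X 2 = 2 X$)
$\left(\frac{M{\left(0 \right)}}{-132} + T{\left(-4 \right)}\right)^{2} = \left(\frac{0}{-132} + 2 \left(-4\right)\right)^{2} = \left(0 \left(- \frac{1}{132}\right) - 8\right)^{2} = \left(0 - 8\right)^{2} = \left(-8\right)^{2} = 64$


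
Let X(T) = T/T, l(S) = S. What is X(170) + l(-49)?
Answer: -48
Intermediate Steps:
X(T) = 1
X(170) + l(-49) = 1 - 49 = -48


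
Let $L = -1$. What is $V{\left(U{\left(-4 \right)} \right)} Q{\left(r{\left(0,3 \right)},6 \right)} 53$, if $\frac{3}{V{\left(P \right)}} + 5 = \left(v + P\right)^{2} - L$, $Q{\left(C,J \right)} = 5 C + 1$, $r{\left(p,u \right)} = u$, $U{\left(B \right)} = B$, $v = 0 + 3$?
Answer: $-848$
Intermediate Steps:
$v = 3$
$Q{\left(C,J \right)} = 1 + 5 C$
$V{\left(P \right)} = \frac{3}{-4 + \left(3 + P\right)^{2}}$ ($V{\left(P \right)} = \frac{3}{-5 + \left(\left(3 + P\right)^{2} - -1\right)} = \frac{3}{-5 + \left(\left(3 + P\right)^{2} + 1\right)} = \frac{3}{-5 + \left(1 + \left(3 + P\right)^{2}\right)} = \frac{3}{-4 + \left(3 + P\right)^{2}}$)
$V{\left(U{\left(-4 \right)} \right)} Q{\left(r{\left(0,3 \right)},6 \right)} 53 = \frac{3}{-4 + \left(3 - 4\right)^{2}} \left(1 + 5 \cdot 3\right) 53 = \frac{3}{-4 + \left(-1\right)^{2}} \left(1 + 15\right) 53 = \frac{3}{-4 + 1} \cdot 16 \cdot 53 = \frac{3}{-3} \cdot 16 \cdot 53 = 3 \left(- \frac{1}{3}\right) 16 \cdot 53 = \left(-1\right) 16 \cdot 53 = \left(-16\right) 53 = -848$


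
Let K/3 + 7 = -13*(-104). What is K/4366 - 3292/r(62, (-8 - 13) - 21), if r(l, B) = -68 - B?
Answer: 7238891/56758 ≈ 127.54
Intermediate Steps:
K = 4035 (K = -21 + 3*(-13*(-104)) = -21 + 3*1352 = -21 + 4056 = 4035)
K/4366 - 3292/r(62, (-8 - 13) - 21) = 4035/4366 - 3292/(-68 - ((-8 - 13) - 21)) = 4035*(1/4366) - 3292/(-68 - (-21 - 21)) = 4035/4366 - 3292/(-68 - 1*(-42)) = 4035/4366 - 3292/(-68 + 42) = 4035/4366 - 3292/(-26) = 4035/4366 - 3292*(-1/26) = 4035/4366 + 1646/13 = 7238891/56758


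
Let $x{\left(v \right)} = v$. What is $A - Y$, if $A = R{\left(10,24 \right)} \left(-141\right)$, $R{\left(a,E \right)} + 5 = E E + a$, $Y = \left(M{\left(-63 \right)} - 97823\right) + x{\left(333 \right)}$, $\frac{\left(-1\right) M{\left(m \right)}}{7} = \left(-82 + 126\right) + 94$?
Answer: $16535$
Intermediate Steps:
$M{\left(m \right)} = -966$ ($M{\left(m \right)} = - 7 \left(\left(-82 + 126\right) + 94\right) = - 7 \left(44 + 94\right) = \left(-7\right) 138 = -966$)
$Y = -98456$ ($Y = \left(-966 - 97823\right) + 333 = -98789 + 333 = -98456$)
$R{\left(a,E \right)} = -5 + a + E^{2}$ ($R{\left(a,E \right)} = -5 + \left(E E + a\right) = -5 + \left(E^{2} + a\right) = -5 + \left(a + E^{2}\right) = -5 + a + E^{2}$)
$A = -81921$ ($A = \left(-5 + 10 + 24^{2}\right) \left(-141\right) = \left(-5 + 10 + 576\right) \left(-141\right) = 581 \left(-141\right) = -81921$)
$A - Y = -81921 - -98456 = -81921 + 98456 = 16535$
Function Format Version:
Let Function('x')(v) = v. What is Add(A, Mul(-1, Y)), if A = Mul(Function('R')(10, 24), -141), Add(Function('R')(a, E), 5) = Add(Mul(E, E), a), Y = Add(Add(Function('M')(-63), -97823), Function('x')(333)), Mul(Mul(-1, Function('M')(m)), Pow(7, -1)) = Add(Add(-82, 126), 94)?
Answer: 16535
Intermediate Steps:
Function('M')(m) = -966 (Function('M')(m) = Mul(-7, Add(Add(-82, 126), 94)) = Mul(-7, Add(44, 94)) = Mul(-7, 138) = -966)
Y = -98456 (Y = Add(Add(-966, -97823), 333) = Add(-98789, 333) = -98456)
Function('R')(a, E) = Add(-5, a, Pow(E, 2)) (Function('R')(a, E) = Add(-5, Add(Mul(E, E), a)) = Add(-5, Add(Pow(E, 2), a)) = Add(-5, Add(a, Pow(E, 2))) = Add(-5, a, Pow(E, 2)))
A = -81921 (A = Mul(Add(-5, 10, Pow(24, 2)), -141) = Mul(Add(-5, 10, 576), -141) = Mul(581, -141) = -81921)
Add(A, Mul(-1, Y)) = Add(-81921, Mul(-1, -98456)) = Add(-81921, 98456) = 16535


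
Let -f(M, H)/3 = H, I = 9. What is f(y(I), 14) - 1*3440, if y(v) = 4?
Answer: -3482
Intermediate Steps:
f(M, H) = -3*H
f(y(I), 14) - 1*3440 = -3*14 - 1*3440 = -42 - 3440 = -3482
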